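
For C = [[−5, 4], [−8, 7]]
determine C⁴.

tr C = 2 and det C = −3, so the characteristic polynomial is λ² − (2)λ + (−3) with roots −1 and 3.
Eigenvectors give P = [[−1, 1], [−1, 2]] with P⁻¹ = [[−2, 1], [−1, 1]], and C = P·diag(−1, 3)·P⁻¹.
Then C⁴ = P·diag(1, 81)·P⁻¹ = [[−1, 81], [−1, 162]] · [[−2, 1], [−1, 1]] = [[−79, 80], [−160, 161]].

[[−79, 80], [−160, 161]]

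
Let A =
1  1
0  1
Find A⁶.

[[1, 6], [0, 1]]

A = I + N where N = [[0, 1], [0, 0]] is strictly upper-triangular, so N² = 0.
(I + N)⁶ = I + 6·N = [[1, 6], [0, 1]].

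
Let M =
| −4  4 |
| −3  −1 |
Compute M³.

M² = [[4, −20], [15, −11]]
M³ = [[44, 36], [−27, 71]]

[[44, 36], [−27, 71]]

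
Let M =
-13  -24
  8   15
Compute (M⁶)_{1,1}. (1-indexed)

tr M = 2 and det M = -3, so the characteristic polynomial is λ² − (2)λ + (-3) with roots 3 and -1.
Eigenvectors give P = [[-3, -2], [2, 1]] with P⁻¹ = [[1, 2], [-2, -3]], and M = P·diag(3, -1)·P⁻¹.
Then M⁶ = P·diag(729, 1)·P⁻¹ = [[-2187, -2], [1458, 1]] · [[1, 2], [-2, -3]] = [[-2183, -4368], [1456, 2913]].

-2183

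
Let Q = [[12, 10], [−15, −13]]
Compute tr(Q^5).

−211

tr Q = −1 and det Q = −6, so the characteristic polynomial is λ² − (−1)λ + (−6) with roots −3 and 2.
Eigenvectors give P = [[−2, −1], [3, 1]] with P⁻¹ = [[1, 1], [−3, −2]], and Q = P·diag(−3, 2)·P⁻¹.
Then Q^5 = P·diag(−243, 32)·P⁻¹ = [[486, −32], [−729, 32]] · [[1, 1], [−3, −2]] = [[582, 550], [−825, −793]].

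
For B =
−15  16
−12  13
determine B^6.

[[2913, −2912], [2184, −2183]]

tr B = −2 and det B = −3, so the characteristic polynomial is λ² − (−2)λ + (−3) with roots −3 and 1.
Eigenvectors give P = [[4, 1], [3, 1]] with P⁻¹ = [[1, −1], [−3, 4]], and B = P·diag(−3, 1)·P⁻¹.
Then B^6 = P·diag(729, 1)·P⁻¹ = [[2916, 1], [2187, 1]] · [[1, −1], [−3, 4]] = [[2913, −2912], [2184, −2183]].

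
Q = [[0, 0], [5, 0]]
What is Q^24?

Q is strictly triangular, hence nilpotent: Q^2 = 0, so Q^24 = 0.

[[0, 0], [0, 0]]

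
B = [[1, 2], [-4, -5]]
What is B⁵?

tr B = -4 and det B = 3, so the characteristic polynomial is λ² − (-4)λ + (3) with roots -3 and -1.
Eigenvectors give P = [[1, 1], [-2, -1]] with P⁻¹ = [[-1, -1], [2, 1]], and B = P·diag(-3, -1)·P⁻¹.
Then B⁵ = P·diag(-243, -1)·P⁻¹ = [[-243, -1], [486, 1]] · [[-1, -1], [2, 1]] = [[241, 242], [-484, -485]].

[[241, 242], [-484, -485]]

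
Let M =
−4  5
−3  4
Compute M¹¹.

[[−4, 5], [−3, 4]]

M² = I (check: tr M = 0 and det M = −1), so M¹¹ = M since 11 is odd.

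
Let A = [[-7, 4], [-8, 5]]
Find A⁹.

tr A = -2 and det A = -3, so the characteristic polynomial is λ² − (-2)λ + (-3) with roots 1 and -3.
Eigenvectors give P = [[-1, 1], [-2, 1]] with P⁻¹ = [[1, -1], [2, -1]], and A = P·diag(1, -3)·P⁻¹.
Then A⁹ = P·diag(1, -19683)·P⁻¹ = [[-1, -19683], [-2, -19683]] · [[1, -1], [2, -1]] = [[-39367, 19684], [-39368, 19685]].

[[-39367, 19684], [-39368, 19685]]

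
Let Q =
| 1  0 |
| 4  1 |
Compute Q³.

Q = I + N where N = [[0, 0], [4, 0]] is strictly lower-triangular, so N² = 0.
(I + N)³ = I + 3·N = [[1, 0], [12, 1]].

[[1, 0], [12, 1]]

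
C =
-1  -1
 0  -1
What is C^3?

C^2 = [[1, 2], [0, 1]]
C^3 = [[-1, -3], [0, -1]]

[[-1, -3], [0, -1]]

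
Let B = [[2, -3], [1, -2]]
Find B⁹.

B² = I (check: tr B = 0 and det B = -1), so B⁹ = B since 9 is odd.

[[2, -3], [1, -2]]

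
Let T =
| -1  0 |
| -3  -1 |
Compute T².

[[1, 0], [6, 1]]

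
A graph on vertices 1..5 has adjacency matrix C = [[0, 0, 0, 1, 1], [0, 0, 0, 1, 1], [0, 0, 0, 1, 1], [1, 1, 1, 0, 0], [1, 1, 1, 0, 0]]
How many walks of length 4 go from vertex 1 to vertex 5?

The number of length-4 walks from vertex 1 to vertex 5 is entry (1,5) of C^4, where C is the adjacency matrix.
C^2 = [[2, 2, 2, 0, 0], [2, 2, 2, 0, 0], [2, 2, 2, 0, 0], [0, 0, 0, 3, 3], [0, 0, 0, 3, 3]]
C^3 = [[0, 0, 0, 6, 6], [0, 0, 0, 6, 6], [0, 0, 0, 6, 6], [6, 6, 6, 0, 0], [6, 6, 6, 0, 0]]
C^4 = [[12, 12, 12, 0, 0], [12, 12, 12, 0, 0], [12, 12, 12, 0, 0], [0, 0, 0, 18, 18], [0, 0, 0, 18, 18]]

0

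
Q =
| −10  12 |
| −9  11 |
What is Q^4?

[[−44, 60], [−45, 61]]

tr Q = 1 and det Q = −2, so the characteristic polynomial is λ² − (1)λ + (−2) with roots 2 and −1.
Eigenvectors give P = [[−1, −4], [−1, −3]] with P⁻¹ = [[3, −4], [−1, 1]], and Q = P·diag(2, −1)·P⁻¹.
Then Q^4 = P·diag(16, 1)·P⁻¹ = [[−16, −4], [−16, −3]] · [[3, −4], [−1, 1]] = [[−44, 60], [−45, 61]].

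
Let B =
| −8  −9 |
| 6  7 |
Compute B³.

[[−26, −27], [18, 19]]

tr B = −1 and det B = −2, so the characteristic polynomial is λ² − (−1)λ + (−2) with roots −2 and 1.
Eigenvectors give P = [[3, 1], [−2, −1]] with P⁻¹ = [[1, 1], [−2, −3]], and B = P·diag(−2, 1)·P⁻¹.
Then B³ = P·diag(−8, 1)·P⁻¹ = [[−24, 1], [16, −1]] · [[1, 1], [−2, −3]] = [[−26, −27], [18, 19]].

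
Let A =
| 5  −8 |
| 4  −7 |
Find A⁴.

tr A = −2 and det A = −3, so the characteristic polynomial is λ² − (−2)λ + (−3) with roots 1 and −3.
Eigenvectors give P = [[2, 1], [1, 1]] with P⁻¹ = [[1, −1], [−1, 2]], and A = P·diag(1, −3)·P⁻¹.
Then A⁴ = P·diag(1, 81)·P⁻¹ = [[2, 81], [1, 81]] · [[1, −1], [−1, 2]] = [[−79, 160], [−80, 161]].

[[−79, 160], [−80, 161]]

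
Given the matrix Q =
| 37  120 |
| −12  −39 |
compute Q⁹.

tr Q = −2 and det Q = −3, so the characteristic polynomial is λ² − (−2)λ + (−3) with roots 1 and −3.
Eigenvectors give P = [[−10, −3], [3, 1]] with P⁻¹ = [[−1, −3], [3, 10]], and Q = P·diag(1, −3)·P⁻¹.
Then Q⁹ = P·diag(1, −19683)·P⁻¹ = [[−10, 59049], [3, −19683]] · [[−1, −3], [3, 10]] = [[177157, 590520], [−59052, −196839]].

[[177157, 590520], [−59052, −196839]]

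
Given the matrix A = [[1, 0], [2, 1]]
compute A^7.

[[1, 0], [14, 1]]

A = I + N where N = [[0, 0], [2, 0]] is strictly lower-triangular, so N^2 = 0.
(I + N)^7 = I + 7·N = [[1, 0], [14, 1]].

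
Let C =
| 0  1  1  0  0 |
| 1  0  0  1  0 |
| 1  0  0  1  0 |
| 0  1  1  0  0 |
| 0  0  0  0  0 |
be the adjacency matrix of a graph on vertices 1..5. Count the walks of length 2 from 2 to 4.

0

The number of length-2 walks from vertex 2 to vertex 4 is entry (2,4) of C^2, where C is the adjacency matrix.
C^2 = [[2, 0, 0, 2, 0], [0, 2, 2, 0, 0], [0, 2, 2, 0, 0], [2, 0, 0, 2, 0], [0, 0, 0, 0, 0]]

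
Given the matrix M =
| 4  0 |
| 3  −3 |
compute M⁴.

[[256, 0], [75, 81]]

M² = [[16, 0], [3, 9]]
M³ = [[64, 0], [39, −27]]
M⁴ = [[256, 0], [75, 81]]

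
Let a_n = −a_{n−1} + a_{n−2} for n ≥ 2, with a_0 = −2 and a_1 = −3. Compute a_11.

With companion matrix C = [[−1, 1], [1, 0]], [a_n, a_{n−1}]ᵀ = C·[a_{n−1}, a_{n−2}]ᵀ, so [a_11, a_10]ᵀ = C¹⁰·[a_1, a_0]ᵀ.
C¹⁰ = [[89, −55], [−55, 34]], giving [a_11, a_10]ᵀ = [[−157], [97]].

−157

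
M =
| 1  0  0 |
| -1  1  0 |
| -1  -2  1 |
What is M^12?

[[1, 0, 0], [-12, 1, 0], [120, -24, 1]]

M = I + N where N = [[0, 0, 0], [-1, 0, 0], [-1, -2, 0]] is strictly lower-triangular, so N^3 = 0.
(I + N)^12 = I + 12·N + 66·N^2 = [[1, 0, 0], [-12, 1, 0], [120, -24, 1]].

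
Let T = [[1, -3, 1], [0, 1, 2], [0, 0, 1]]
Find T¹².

T = I + N where N = [[0, -3, 1], [0, 0, 2], [0, 0, 0]] is strictly upper-triangular, so N³ = 0.
(I + N)¹² = I + 12·N + 66·N² = [[1, -36, -384], [0, 1, 24], [0, 0, 1]].

[[1, -36, -384], [0, 1, 24], [0, 0, 1]]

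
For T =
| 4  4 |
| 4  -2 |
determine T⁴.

T² = [[32, 8], [8, 20]]
T³ = [[160, 112], [112, -8]]
T⁴ = [[1088, 416], [416, 464]]

[[1088, 416], [416, 464]]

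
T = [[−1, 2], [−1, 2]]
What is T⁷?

[[−1, 2], [−1, 2]]

T² = T (a projection; rank 1, trace 1), so T⁷ = T.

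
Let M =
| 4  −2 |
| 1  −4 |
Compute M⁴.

[[196, 0], [0, 196]]

M² = [[14, 0], [0, 14]]
M³ = [[56, −28], [14, −56]]
M⁴ = [[196, 0], [0, 196]]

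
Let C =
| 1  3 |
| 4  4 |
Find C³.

[[73, 99], [132, 172]]

C² = [[13, 15], [20, 28]]
C³ = [[73, 99], [132, 172]]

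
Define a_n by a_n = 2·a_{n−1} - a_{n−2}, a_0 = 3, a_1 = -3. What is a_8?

With companion matrix T = [[2, -1], [1, 0]], [a_n, a_{n−1}]ᵀ = T·[a_{n−1}, a_{n−2}]ᵀ, so [a_8, a_7]ᵀ = T^7·[a_1, a_0]ᵀ.
T^7 = [[8, -7], [7, -6]], giving [a_8, a_7]ᵀ = [[-45], [-39]].

-45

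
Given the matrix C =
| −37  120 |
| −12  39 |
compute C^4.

[[−719, 2400], [−240, 801]]

tr C = 2 and det C = −3, so the characteristic polynomial is λ² − (2)λ + (−3) with roots −1 and 3.
Eigenvectors give P = [[10, 3], [3, 1]] with P⁻¹ = [[1, −3], [−3, 10]], and C = P·diag(−1, 3)·P⁻¹.
Then C^4 = P·diag(1, 81)·P⁻¹ = [[10, 243], [3, 81]] · [[1, −3], [−3, 10]] = [[−719, 2400], [−240, 801]].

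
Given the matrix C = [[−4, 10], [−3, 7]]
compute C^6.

[[−314, 630], [−189, 379]]

tr C = 3 and det C = 2, so the characteristic polynomial is λ² − (3)λ + (2) with roots 2 and 1.
Eigenvectors give P = [[5, −2], [3, −1]] with P⁻¹ = [[−1, 2], [−3, 5]], and C = P·diag(2, 1)·P⁻¹.
Then C^6 = P·diag(64, 1)·P⁻¹ = [[320, −2], [192, −1]] · [[−1, 2], [−3, 5]] = [[−314, 630], [−189, 379]].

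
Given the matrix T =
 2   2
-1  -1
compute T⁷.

T² = T (a projection; rank 1, trace 1), so T⁷ = T.

[[2, 2], [-1, -1]]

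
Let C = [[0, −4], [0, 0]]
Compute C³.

[[0, 0], [0, 0]]

C is strictly triangular, hence nilpotent: C² = 0, so C³ = 0.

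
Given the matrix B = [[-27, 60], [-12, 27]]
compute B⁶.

[[729, 0], [0, 729]]

tr B = 0 and det B = -9, so the characteristic polynomial is λ² − (0)λ + (-9) with roots 3 and -3.
Eigenvectors give P = [[-2, 5], [-1, 2]] with P⁻¹ = [[2, -5], [1, -2]], and B = P·diag(3, -3)·P⁻¹.
Then B⁶ = P·diag(729, 729)·P⁻¹ = [[-1458, 3645], [-729, 1458]] · [[2, -5], [1, -2]] = [[729, 0], [0, 729]].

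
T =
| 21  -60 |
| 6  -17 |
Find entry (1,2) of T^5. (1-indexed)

tr T = 4 and det T = 3, so the characteristic polynomial is λ² − (4)λ + (3) with roots 1 and 3.
Eigenvectors give P = [[3, 10], [1, 3]] with P⁻¹ = [[-3, 10], [1, -3]], and T = P·diag(1, 3)·P⁻¹.
Then T^5 = P·diag(1, 243)·P⁻¹ = [[3, 2430], [1, 729]] · [[-3, 10], [1, -3]] = [[2421, -7260], [726, -2177]].

-7260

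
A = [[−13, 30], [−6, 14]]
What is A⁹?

tr A = 1 and det A = −2, so the characteristic polynomial is λ² − (1)λ + (−2) with roots −1 and 2.
Eigenvectors give P = [[5, 2], [2, 1]] with P⁻¹ = [[1, −2], [−2, 5]], and A = P·diag(−1, 2)·P⁻¹.
Then A⁹ = P·diag(−1, 512)·P⁻¹ = [[−5, 1024], [−2, 512]] · [[1, −2], [−2, 5]] = [[−2053, 5130], [−1026, 2564]].

[[−2053, 5130], [−1026, 2564]]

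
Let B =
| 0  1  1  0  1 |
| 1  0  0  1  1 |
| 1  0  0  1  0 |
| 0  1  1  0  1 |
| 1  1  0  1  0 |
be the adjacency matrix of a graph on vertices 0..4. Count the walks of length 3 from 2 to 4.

The number of length-3 walks from vertex 2 to vertex 4 is entry (2,4) of B³, where B is the adjacency matrix.
B² = [[3, 1, 0, 3, 1], [1, 3, 2, 1, 2], [0, 2, 2, 0, 2], [3, 1, 0, 3, 1], [1, 2, 2, 1, 3]]
B³ = [[2, 7, 6, 2, 7], [7, 4, 2, 7, 5], [6, 2, 0, 6, 2], [2, 7, 6, 2, 7], [7, 5, 2, 7, 4]]

2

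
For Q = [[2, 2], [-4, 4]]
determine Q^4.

[[-272, 48], [-96, -224]]

Q^2 = [[-4, 12], [-24, 8]]
Q^3 = [[-56, 40], [-80, -16]]
Q^4 = [[-272, 48], [-96, -224]]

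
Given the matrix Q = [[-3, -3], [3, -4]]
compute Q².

[[0, 21], [-21, 7]]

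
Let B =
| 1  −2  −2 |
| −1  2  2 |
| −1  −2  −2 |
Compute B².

[[5, −2, −2], [−5, 2, 2], [3, 2, 2]]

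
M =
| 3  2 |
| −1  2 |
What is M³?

[[11, 34], [−17, −6]]

M² = [[7, 10], [−5, 2]]
M³ = [[11, 34], [−17, −6]]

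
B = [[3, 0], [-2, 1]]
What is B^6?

tr B = 4 and det B = 3, so the characteristic polynomial is λ² − (4)λ + (3) with roots 3 and 1.
Eigenvectors give P = [[-1, 0], [1, 1]] with P⁻¹ = [[-1, 0], [1, 1]], and B = P·diag(3, 1)·P⁻¹.
Then B^6 = P·diag(729, 1)·P⁻¹ = [[-729, 0], [729, 1]] · [[-1, 0], [1, 1]] = [[729, 0], [-728, 1]].

[[729, 0], [-728, 1]]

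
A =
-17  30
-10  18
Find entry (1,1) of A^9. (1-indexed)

tr A = 1 and det A = -6, so the characteristic polynomial is λ² − (1)λ + (-6) with roots 3 and -2.
Eigenvectors give P = [[-3, 2], [-2, 1]] with P⁻¹ = [[1, -2], [2, -3]], and A = P·diag(3, -2)·P⁻¹.
Then A^9 = P·diag(19683, -512)·P⁻¹ = [[-59049, -1024], [-39366, -512]] · [[1, -2], [2, -3]] = [[-61097, 121170], [-40390, 80268]].

-61097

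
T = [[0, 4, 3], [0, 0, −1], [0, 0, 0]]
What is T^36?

T is strictly triangular, hence nilpotent: T^3 = 0, so T^36 = 0.

[[0, 0, 0], [0, 0, 0], [0, 0, 0]]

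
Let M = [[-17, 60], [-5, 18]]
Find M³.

tr M = 1 and det M = -6, so the characteristic polynomial is λ² − (1)λ + (-6) with roots -2 and 3.
Eigenvectors give P = [[4, 3], [1, 1]] with P⁻¹ = [[1, -3], [-1, 4]], and M = P·diag(-2, 3)·P⁻¹.
Then M³ = P·diag(-8, 27)·P⁻¹ = [[-32, 81], [-8, 27]] · [[1, -3], [-1, 4]] = [[-113, 420], [-35, 132]].

[[-113, 420], [-35, 132]]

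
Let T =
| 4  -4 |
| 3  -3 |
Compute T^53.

T² = T (a projection; rank 1, trace 1), so T^53 = T.

[[4, -4], [3, -3]]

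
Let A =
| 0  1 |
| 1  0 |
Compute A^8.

A² = I (check: tr A = 0 and det A = -1), so A^8 = I since 8 is even.

[[1, 0], [0, 1]]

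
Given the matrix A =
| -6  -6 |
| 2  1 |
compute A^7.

[[-8364, -12354], [4118, 6049]]

tr A = -5 and det A = 6, so the characteristic polynomial is λ² − (-5)λ + (6) with roots -2 and -3.
Eigenvectors give P = [[3, -2], [-2, 1]] with P⁻¹ = [[-1, -2], [-2, -3]], and A = P·diag(-2, -3)·P⁻¹.
Then A^7 = P·diag(-128, -2187)·P⁻¹ = [[-384, 4374], [256, -2187]] · [[-1, -2], [-2, -3]] = [[-8364, -12354], [4118, 6049]].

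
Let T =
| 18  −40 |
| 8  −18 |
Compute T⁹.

tr T = 0 and det T = −4, so the characteristic polynomial is λ² − (0)λ + (−4) with roots 2 and −2.
Eigenvectors give P = [[5, 2], [2, 1]] with P⁻¹ = [[1, −2], [−2, 5]], and T = P·diag(2, −2)·P⁻¹.
Then T⁹ = P·diag(512, −512)·P⁻¹ = [[2560, −1024], [1024, −512]] · [[1, −2], [−2, 5]] = [[4608, −10240], [2048, −4608]].

[[4608, −10240], [2048, −4608]]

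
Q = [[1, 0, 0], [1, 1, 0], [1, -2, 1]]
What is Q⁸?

Q = I + N where N = [[0, 0, 0], [1, 0, 0], [1, -2, 0]] is strictly lower-triangular, so N³ = 0.
(I + N)⁸ = I + 8·N + 28·N² = [[1, 0, 0], [8, 1, 0], [-48, -16, 1]].

[[1, 0, 0], [8, 1, 0], [-48, -16, 1]]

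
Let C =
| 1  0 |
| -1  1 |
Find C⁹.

C = I + N where N = [[0, 0], [-1, 0]] is strictly lower-triangular, so N² = 0.
(I + N)⁹ = I + 9·N = [[1, 0], [-9, 1]].

[[1, 0], [-9, 1]]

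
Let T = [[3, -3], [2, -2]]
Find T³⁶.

[[3, -3], [2, -2]]

T² = T (a projection; rank 1, trace 1), so T³⁶ = T.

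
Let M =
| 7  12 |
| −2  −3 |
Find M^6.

tr M = 4 and det M = 3, so the characteristic polynomial is λ² − (4)λ + (3) with roots 3 and 1.
Eigenvectors give P = [[−3, −2], [1, 1]] with P⁻¹ = [[−1, −2], [1, 3]], and M = P·diag(3, 1)·P⁻¹.
Then M^6 = P·diag(729, 1)·P⁻¹ = [[−2187, −2], [729, 1]] · [[−1, −2], [1, 3]] = [[2185, 4368], [−728, −1455]].

[[2185, 4368], [−728, −1455]]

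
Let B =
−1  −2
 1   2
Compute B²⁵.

B² = B (a projection; rank 1, trace 1), so B²⁵ = B.

[[−1, −2], [1, 2]]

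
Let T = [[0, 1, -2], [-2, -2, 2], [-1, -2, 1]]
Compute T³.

[[-4, -4, 4], [2, 2, -6], [-1, 3, -5]]

T² = [[0, 2, 0], [2, -2, 2], [3, 1, -1]]
T³ = [[-4, -4, 4], [2, 2, -6], [-1, 3, -5]]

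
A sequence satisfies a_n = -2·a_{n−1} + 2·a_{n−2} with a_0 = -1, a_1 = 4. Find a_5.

With companion matrix C = [[-2, 2], [1, 0]], [a_n, a_{n−1}]ᵀ = C·[a_{n−1}, a_{n−2}]ᵀ, so [a_5, a_4]ᵀ = C⁴·[a_1, a_0]ᵀ.
C⁴ = [[44, -32], [-16, 12]], giving [a_5, a_4]ᵀ = [[208], [-76]].

208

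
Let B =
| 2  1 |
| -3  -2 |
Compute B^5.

B² = I (check: tr B = 0 and det B = -1), so B^5 = B since 5 is odd.

[[2, 1], [-3, -2]]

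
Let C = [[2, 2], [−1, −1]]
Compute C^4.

[[2, 2], [−1, −1]]

C² = C (a projection; rank 1, trace 1), so C^4 = C.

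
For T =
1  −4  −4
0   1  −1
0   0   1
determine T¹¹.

[[1, −44, 176], [0, 1, −11], [0, 0, 1]]

T = I + N where N = [[0, −4, −4], [0, 0, −1], [0, 0, 0]] is strictly upper-triangular, so N³ = 0.
(I + N)¹¹ = I + 11·N + 55·N² = [[1, −44, 176], [0, 1, −11], [0, 0, 1]].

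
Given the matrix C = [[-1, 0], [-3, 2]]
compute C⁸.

[[1, 0], [-255, 256]]

tr C = 1 and det C = -2, so the characteristic polynomial is λ² − (1)λ + (-2) with roots -1 and 2.
Eigenvectors give P = [[1, 0], [1, 1]] with P⁻¹ = [[1, 0], [-1, 1]], and C = P·diag(-1, 2)·P⁻¹.
Then C⁸ = P·diag(1, 256)·P⁻¹ = [[1, 0], [1, 256]] · [[1, 0], [-1, 1]] = [[1, 0], [-255, 256]].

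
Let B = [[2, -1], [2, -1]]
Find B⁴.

[[2, -1], [2, -1]]

B² = B (a projection; rank 1, trace 1), so B⁴ = B.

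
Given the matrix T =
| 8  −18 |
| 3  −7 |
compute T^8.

[[766, −1530], [255, −509]]

tr T = 1 and det T = −2, so the characteristic polynomial is λ² − (1)λ + (−2) with roots −1 and 2.
Eigenvectors give P = [[2, 3], [1, 1]] with P⁻¹ = [[−1, 3], [1, −2]], and T = P·diag(−1, 2)·P⁻¹.
Then T^8 = P·diag(1, 256)·P⁻¹ = [[2, 768], [1, 256]] · [[−1, 3], [1, −2]] = [[766, −1530], [255, −509]].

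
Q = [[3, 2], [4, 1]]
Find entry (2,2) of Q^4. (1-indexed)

209

Q^2 = [[17, 8], [16, 9]]
Q^3 = [[83, 42], [84, 41]]
Q^4 = [[417, 208], [416, 209]]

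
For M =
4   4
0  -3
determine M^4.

M^2 = [[16, 4], [0, 9]]
M^3 = [[64, 52], [0, -27]]
M^4 = [[256, 100], [0, 81]]

[[256, 100], [0, 81]]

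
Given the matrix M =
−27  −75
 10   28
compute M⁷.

[[−11703, −34725], [4630, 13762]]

tr M = 1 and det M = −6, so the characteristic polynomial is λ² − (1)λ + (−6) with roots −2 and 3.
Eigenvectors give P = [[3, 5], [−1, −2]] with P⁻¹ = [[2, 5], [−1, −3]], and M = P·diag(−2, 3)·P⁻¹.
Then M⁷ = P·diag(−128, 2187)·P⁻¹ = [[−384, 10935], [128, −4374]] · [[2, 5], [−1, −3]] = [[−11703, −34725], [4630, 13762]].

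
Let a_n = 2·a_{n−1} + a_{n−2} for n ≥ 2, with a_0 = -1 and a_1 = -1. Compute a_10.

-3363

With companion matrix T = [[2, 1], [1, 0]], [a_n, a_{n−1}]ᵀ = T·[a_{n−1}, a_{n−2}]ᵀ, so [a_10, a_9]ᵀ = T⁹·[a_1, a_0]ᵀ.
T⁹ = [[2378, 985], [985, 408]], giving [a_10, a_9]ᵀ = [[-3363], [-1393]].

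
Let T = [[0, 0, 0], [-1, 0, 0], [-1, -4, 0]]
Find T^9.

[[0, 0, 0], [0, 0, 0], [0, 0, 0]]

T is strictly triangular, hence nilpotent: T^3 = 0, so T^9 = 0.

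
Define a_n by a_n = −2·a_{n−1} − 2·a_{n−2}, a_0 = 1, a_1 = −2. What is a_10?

32

With companion matrix T = [[−2, −2], [1, 0]], [a_n, a_{n−1}]ᵀ = T·[a_{n−1}, a_{n−2}]ᵀ, so [a_10, a_9]ᵀ = T⁹·[a_1, a_0]ᵀ.
T⁹ = [[−32, −32], [16, 0]], giving [a_10, a_9]ᵀ = [[32], [−32]].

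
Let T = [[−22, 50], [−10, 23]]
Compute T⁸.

[[−24964, 63050], [−12610, 31781]]

tr T = 1 and det T = −6, so the characteristic polynomial is λ² − (1)λ + (−6) with roots 3 and −2.
Eigenvectors give P = [[2, 5], [1, 2]] with P⁻¹ = [[−2, 5], [1, −2]], and T = P·diag(3, −2)·P⁻¹.
Then T⁸ = P·diag(6561, 256)·P⁻¹ = [[13122, 1280], [6561, 512]] · [[−2, 5], [1, −2]] = [[−24964, 63050], [−12610, 31781]].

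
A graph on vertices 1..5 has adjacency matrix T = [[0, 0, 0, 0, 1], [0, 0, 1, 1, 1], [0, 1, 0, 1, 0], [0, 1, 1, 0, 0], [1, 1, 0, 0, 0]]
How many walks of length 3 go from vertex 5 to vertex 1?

2

The number of length-3 walks from vertex 5 to vertex 1 is entry (5,1) of T³, where T is the adjacency matrix.
T² = [[1, 1, 0, 0, 0], [1, 3, 1, 1, 0], [0, 1, 2, 1, 1], [0, 1, 1, 2, 1], [0, 0, 1, 1, 2]]
T³ = [[0, 0, 1, 1, 2], [0, 2, 4, 4, 4], [1, 4, 2, 3, 1], [1, 4, 3, 2, 1], [2, 4, 1, 1, 0]]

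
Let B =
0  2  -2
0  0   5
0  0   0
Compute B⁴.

[[0, 0, 0], [0, 0, 0], [0, 0, 0]]

B is strictly triangular, hence nilpotent: B³ = 0, so B⁴ = 0.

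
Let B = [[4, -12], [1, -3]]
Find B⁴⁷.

[[4, -12], [1, -3]]

B² = B (a projection; rank 1, trace 1), so B⁴⁷ = B.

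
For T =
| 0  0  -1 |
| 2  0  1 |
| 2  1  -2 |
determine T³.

T² = [[-2, -1, 2], [2, 1, -4], [-2, -2, 3]]
T³ = [[2, 2, -3], [-6, -4, 7], [2, 3, -6]]

[[2, 2, -3], [-6, -4, 7], [2, 3, -6]]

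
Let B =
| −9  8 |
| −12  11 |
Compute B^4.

tr B = 2 and det B = −3, so the characteristic polynomial is λ² − (2)λ + (−3) with roots −1 and 3.
Eigenvectors give P = [[−1, −2], [−1, −3]] with P⁻¹ = [[−3, 2], [1, −1]], and B = P·diag(−1, 3)·P⁻¹.
Then B^4 = P·diag(1, 81)·P⁻¹ = [[−1, −162], [−1, −243]] · [[−3, 2], [1, −1]] = [[−159, 160], [−240, 241]].

[[−159, 160], [−240, 241]]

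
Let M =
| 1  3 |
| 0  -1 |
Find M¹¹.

M² = I (check: tr M = 0 and det M = -1), so M¹¹ = M since 11 is odd.

[[1, 3], [0, -1]]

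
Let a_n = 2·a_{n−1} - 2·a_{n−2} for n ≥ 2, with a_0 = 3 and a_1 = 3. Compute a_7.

With companion matrix T = [[2, -2], [1, 0]], [a_n, a_{n−1}]ᵀ = T·[a_{n−1}, a_{n−2}]ᵀ, so [a_7, a_6]ᵀ = T^6·[a_1, a_0]ᵀ.
T^6 = [[-8, 16], [-8, 8]], giving [a_7, a_6]ᵀ = [[24], [0]].

24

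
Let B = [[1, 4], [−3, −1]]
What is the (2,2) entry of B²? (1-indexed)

−11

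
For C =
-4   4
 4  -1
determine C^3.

[[-208, 148], [148, -97]]

C^2 = [[32, -20], [-20, 17]]
C^3 = [[-208, 148], [148, -97]]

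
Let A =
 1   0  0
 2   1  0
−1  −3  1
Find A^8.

[[1, 0, 0], [16, 1, 0], [−176, −24, 1]]

A = I + N where N = [[0, 0, 0], [2, 0, 0], [−1, −3, 0]] is strictly lower-triangular, so N^3 = 0.
(I + N)^8 = I + 8·N + 28·N^2 = [[1, 0, 0], [16, 1, 0], [−176, −24, 1]].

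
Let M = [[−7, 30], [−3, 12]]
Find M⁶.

[[−5921, 19950], [−1995, 6714]]

tr M = 5 and det M = 6, so the characteristic polynomial is λ² − (5)λ + (6) with roots 3 and 2.
Eigenvectors give P = [[3, 10], [1, 3]] with P⁻¹ = [[−3, 10], [1, −3]], and M = P·diag(3, 2)·P⁻¹.
Then M⁶ = P·diag(729, 64)·P⁻¹ = [[2187, 640], [729, 192]] · [[−3, 10], [1, −3]] = [[−5921, 19950], [−1995, 6714]].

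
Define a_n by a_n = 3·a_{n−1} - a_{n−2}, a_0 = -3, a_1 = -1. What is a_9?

377

With companion matrix A = [[3, -1], [1, 0]], [a_n, a_{n−1}]ᵀ = A·[a_{n−1}, a_{n−2}]ᵀ, so [a_9, a_8]ᵀ = A^8·[a_1, a_0]ᵀ.
A^8 = [[2584, -987], [987, -377]], giving [a_9, a_8]ᵀ = [[377], [144]].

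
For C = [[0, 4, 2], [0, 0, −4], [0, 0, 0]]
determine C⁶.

C is strictly triangular, hence nilpotent: C³ = 0, so C⁶ = 0.

[[0, 0, 0], [0, 0, 0], [0, 0, 0]]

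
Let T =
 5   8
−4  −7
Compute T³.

[[29, 56], [−28, −55]]

tr T = −2 and det T = −3, so the characteristic polynomial is λ² − (−2)λ + (−3) with roots −3 and 1.
Eigenvectors give P = [[−1, 2], [1, −1]] with P⁻¹ = [[1, 2], [1, 1]], and T = P·diag(−3, 1)·P⁻¹.
Then T³ = P·diag(−27, 1)·P⁻¹ = [[27, 2], [−27, −1]] · [[1, 2], [1, 1]] = [[29, 56], [−28, −55]].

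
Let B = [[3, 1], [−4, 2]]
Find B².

[[5, 5], [−20, 0]]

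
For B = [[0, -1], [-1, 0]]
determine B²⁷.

B² = I (check: tr B = 0 and det B = -1), so B²⁷ = B since 27 is odd.

[[0, -1], [-1, 0]]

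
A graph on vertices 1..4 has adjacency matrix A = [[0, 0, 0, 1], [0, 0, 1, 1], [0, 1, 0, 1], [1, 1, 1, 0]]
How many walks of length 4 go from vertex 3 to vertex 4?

The number of length-4 walks from vertex 3 to vertex 4 is entry (3,4) of A^4, where A is the adjacency matrix.
A^2 = [[1, 1, 1, 0], [1, 2, 1, 1], [1, 1, 2, 1], [0, 1, 1, 3]]
A^3 = [[0, 1, 1, 3], [1, 2, 3, 4], [1, 3, 2, 4], [3, 4, 4, 2]]
A^4 = [[3, 4, 4, 2], [4, 7, 6, 6], [4, 6, 7, 6], [2, 6, 6, 11]]

6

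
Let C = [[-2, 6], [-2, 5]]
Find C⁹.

[[-1532, 3066], [-1022, 2045]]

tr C = 3 and det C = 2, so the characteristic polynomial is λ² − (3)λ + (2) with roots 1 and 2.
Eigenvectors give P = [[2, -3], [1, -2]] with P⁻¹ = [[2, -3], [1, -2]], and C = P·diag(1, 2)·P⁻¹.
Then C⁹ = P·diag(1, 512)·P⁻¹ = [[2, -1536], [1, -1024]] · [[2, -3], [1, -2]] = [[-1532, 3066], [-1022, 2045]].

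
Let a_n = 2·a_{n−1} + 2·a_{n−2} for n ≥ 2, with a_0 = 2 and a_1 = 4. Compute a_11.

99840

With companion matrix B = [[2, 2], [1, 0]], [a_n, a_{n−1}]ᵀ = B·[a_{n−1}, a_{n−2}]ᵀ, so [a_11, a_10]ᵀ = B¹⁰·[a_1, a_0]ᵀ.
B¹⁰ = [[18272, 13376], [6688, 4896]], giving [a_11, a_10]ᵀ = [[99840], [36544]].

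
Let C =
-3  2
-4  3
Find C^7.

C² = I (check: tr C = 0 and det C = -1), so C^7 = C since 7 is odd.

[[-3, 2], [-4, 3]]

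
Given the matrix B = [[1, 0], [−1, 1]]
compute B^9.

B = I + N where N = [[0, 0], [−1, 0]] is strictly lower-triangular, so N^2 = 0.
(I + N)^9 = I + 9·N = [[1, 0], [−9, 1]].

[[1, 0], [−9, 1]]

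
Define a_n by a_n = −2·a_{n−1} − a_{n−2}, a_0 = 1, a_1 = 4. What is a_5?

With companion matrix A = [[−2, −1], [1, 0]], [a_n, a_{n−1}]ᵀ = A·[a_{n−1}, a_{n−2}]ᵀ, so [a_5, a_4]ᵀ = A^4·[a_1, a_0]ᵀ.
A^4 = [[5, 4], [−4, −3]], giving [a_5, a_4]ᵀ = [[24], [−19]].

24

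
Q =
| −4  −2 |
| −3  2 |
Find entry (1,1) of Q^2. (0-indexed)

10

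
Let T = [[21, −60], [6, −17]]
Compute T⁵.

[[2421, −7260], [726, −2177]]

tr T = 4 and det T = 3, so the characteristic polynomial is λ² − (4)λ + (3) with roots 3 and 1.
Eigenvectors give P = [[−10, 3], [−3, 1]] with P⁻¹ = [[−1, 3], [−3, 10]], and T = P·diag(3, 1)·P⁻¹.
Then T⁵ = P·diag(243, 1)·P⁻¹ = [[−2430, 3], [−729, 1]] · [[−1, 3], [−3, 10]] = [[2421, −7260], [726, −2177]].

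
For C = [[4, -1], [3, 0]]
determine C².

[[13, -4], [12, -3]]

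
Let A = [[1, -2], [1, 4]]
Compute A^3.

[[-11, -38], [19, 46]]

tr A = 5 and det A = 6, so the characteristic polynomial is λ² − (5)λ + (6) with roots 3 and 2.
Eigenvectors give P = [[-1, -2], [1, 1]] with P⁻¹ = [[1, 2], [-1, -1]], and A = P·diag(3, 2)·P⁻¹.
Then A^3 = P·diag(27, 8)·P⁻¹ = [[-27, -16], [27, 8]] · [[1, 2], [-1, -1]] = [[-11, -38], [19, 46]].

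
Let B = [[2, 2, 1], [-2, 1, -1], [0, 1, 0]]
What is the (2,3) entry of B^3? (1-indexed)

-2

B^2 = [[0, 7, 0], [-6, -4, -3], [-2, 1, -1]]
B^3 = [[-14, 7, -7], [-4, -19, -2], [-6, -4, -3]]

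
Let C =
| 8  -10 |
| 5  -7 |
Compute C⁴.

tr C = 1 and det C = -6, so the characteristic polynomial is λ² − (1)λ + (-6) with roots 3 and -2.
Eigenvectors give P = [[2, 1], [1, 1]] with P⁻¹ = [[1, -1], [-1, 2]], and C = P·diag(3, -2)·P⁻¹.
Then C⁴ = P·diag(81, 16)·P⁻¹ = [[162, 16], [81, 16]] · [[1, -1], [-1, 2]] = [[146, -130], [65, -49]].

[[146, -130], [65, -49]]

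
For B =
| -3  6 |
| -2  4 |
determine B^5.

[[-3, 6], [-2, 4]]

B² = B (a projection; rank 1, trace 1), so B^5 = B.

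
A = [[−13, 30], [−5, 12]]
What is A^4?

tr A = −1 and det A = −6, so the characteristic polynomial is λ² − (−1)λ + (−6) with roots 2 and −3.
Eigenvectors give P = [[−2, 3], [−1, 1]] with P⁻¹ = [[1, −3], [1, −2]], and A = P·diag(2, −3)·P⁻¹.
Then A^4 = P·diag(16, 81)·P⁻¹ = [[−32, 243], [−16, 81]] · [[1, −3], [1, −2]] = [[211, −390], [65, −114]].

[[211, −390], [65, −114]]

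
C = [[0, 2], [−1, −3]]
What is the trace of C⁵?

−33

tr C = −3 and det C = 2, so the characteristic polynomial is λ² − (−3)λ + (2) with roots −2 and −1.
Eigenvectors give P = [[1, −2], [−1, 1]] with P⁻¹ = [[−1, −2], [−1, −1]], and C = P·diag(−2, −1)·P⁻¹.
Then C⁵ = P·diag(−32, −1)·P⁻¹ = [[−32, 2], [32, −1]] · [[−1, −2], [−1, −1]] = [[30, 62], [−31, −63]].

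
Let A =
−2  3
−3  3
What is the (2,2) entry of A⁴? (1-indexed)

−9

A² = [[−5, 3], [−3, 0]]
A³ = [[1, −6], [6, −9]]
A⁴ = [[16, −15], [15, −9]]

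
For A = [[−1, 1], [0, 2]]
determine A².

[[1, 1], [0, 4]]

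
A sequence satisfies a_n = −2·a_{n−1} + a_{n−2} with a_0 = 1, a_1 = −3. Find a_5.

With companion matrix T = [[−2, 1], [1, 0]], [a_n, a_{n−1}]ᵀ = T·[a_{n−1}, a_{n−2}]ᵀ, so [a_5, a_4]ᵀ = T⁴·[a_1, a_0]ᵀ.
T⁴ = [[29, −12], [−12, 5]], giving [a_5, a_4]ᵀ = [[−99], [41]].

−99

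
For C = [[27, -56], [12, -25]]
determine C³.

[[195, -392], [84, -169]]

tr C = 2 and det C = -3, so the characteristic polynomial is λ² − (2)λ + (-3) with roots -1 and 3.
Eigenvectors give P = [[2, 7], [1, 3]] with P⁻¹ = [[-3, 7], [1, -2]], and C = P·diag(-1, 3)·P⁻¹.
Then C³ = P·diag(-1, 27)·P⁻¹ = [[-2, 189], [-1, 81]] · [[-3, 7], [1, -2]] = [[195, -392], [84, -169]].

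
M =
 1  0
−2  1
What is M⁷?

M = I + N where N = [[0, 0], [−2, 0]] is strictly lower-triangular, so N² = 0.
(I + N)⁷ = I + 7·N = [[1, 0], [−14, 1]].

[[1, 0], [−14, 1]]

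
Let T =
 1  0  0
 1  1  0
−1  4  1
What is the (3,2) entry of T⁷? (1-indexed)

T = I + N where N = [[0, 0, 0], [1, 0, 0], [−1, 4, 0]] is strictly lower-triangular, so N³ = 0.
(I + N)⁷ = I + 7·N + 21·N² = [[1, 0, 0], [7, 1, 0], [77, 28, 1]].

28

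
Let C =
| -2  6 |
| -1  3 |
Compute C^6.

C² = C (a projection; rank 1, trace 1), so C^6 = C.

[[-2, 6], [-1, 3]]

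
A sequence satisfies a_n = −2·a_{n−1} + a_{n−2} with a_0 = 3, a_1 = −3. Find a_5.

−123

With companion matrix A = [[−2, 1], [1, 0]], [a_n, a_{n−1}]ᵀ = A·[a_{n−1}, a_{n−2}]ᵀ, so [a_5, a_4]ᵀ = A^4·[a_1, a_0]ᵀ.
A^4 = [[29, −12], [−12, 5]], giving [a_5, a_4]ᵀ = [[−123], [51]].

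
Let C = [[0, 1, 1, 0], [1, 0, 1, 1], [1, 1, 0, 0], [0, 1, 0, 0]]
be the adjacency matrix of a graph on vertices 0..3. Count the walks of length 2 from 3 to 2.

1

The number of length-2 walks from vertex 3 to vertex 2 is entry (3,2) of C^2, where C is the adjacency matrix.
C^2 = [[2, 1, 1, 1], [1, 3, 1, 0], [1, 1, 2, 1], [1, 0, 1, 1]]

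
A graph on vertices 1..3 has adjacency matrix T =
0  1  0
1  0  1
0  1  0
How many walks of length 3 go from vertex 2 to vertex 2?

The number of length-3 walks from vertex 2 to vertex 2 is entry (2,2) of T^3, where T is the adjacency matrix.
T^2 = [[1, 0, 1], [0, 2, 0], [1, 0, 1]]
T^3 = [[0, 2, 0], [2, 0, 2], [0, 2, 0]]

0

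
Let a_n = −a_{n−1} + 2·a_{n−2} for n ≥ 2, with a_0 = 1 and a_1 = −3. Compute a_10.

With companion matrix C = [[−1, 2], [1, 0]], [a_n, a_{n−1}]ᵀ = C·[a_{n−1}, a_{n−2}]ᵀ, so [a_10, a_9]ᵀ = C⁹·[a_1, a_0]ᵀ.
C⁹ = [[−341, 342], [171, −170]], giving [a_10, a_9]ᵀ = [[1365], [−683]].

1365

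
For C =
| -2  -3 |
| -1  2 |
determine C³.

[[-14, -21], [-7, 14]]

C² = [[7, 0], [0, 7]]
C³ = [[-14, -21], [-7, 14]]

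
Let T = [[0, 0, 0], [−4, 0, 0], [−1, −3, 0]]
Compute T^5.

T is strictly triangular, hence nilpotent: T^3 = 0, so T^5 = 0.

[[0, 0, 0], [0, 0, 0], [0, 0, 0]]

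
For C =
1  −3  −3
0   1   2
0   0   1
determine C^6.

[[1, −18, −108], [0, 1, 12], [0, 0, 1]]

C = I + N where N = [[0, −3, −3], [0, 0, 2], [0, 0, 0]] is strictly upper-triangular, so N^3 = 0.
(I + N)^6 = I + 6·N + 15·N^2 = [[1, −18, −108], [0, 1, 12], [0, 0, 1]].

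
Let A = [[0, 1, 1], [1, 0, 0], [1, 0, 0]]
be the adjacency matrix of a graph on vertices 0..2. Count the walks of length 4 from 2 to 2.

The number of length-4 walks from vertex 2 to vertex 2 is entry (2,2) of A^4, where A is the adjacency matrix.
A^2 = [[2, 0, 0], [0, 1, 1], [0, 1, 1]]
A^3 = [[0, 2, 2], [2, 0, 0], [2, 0, 0]]
A^4 = [[4, 0, 0], [0, 2, 2], [0, 2, 2]]

2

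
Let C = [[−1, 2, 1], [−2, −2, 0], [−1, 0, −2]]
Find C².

[[−4, −6, −3], [6, 0, −2], [3, −2, 3]]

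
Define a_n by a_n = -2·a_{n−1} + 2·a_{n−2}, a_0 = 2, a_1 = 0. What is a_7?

-480

With companion matrix Q = [[-2, 2], [1, 0]], [a_n, a_{n−1}]ᵀ = Q·[a_{n−1}, a_{n−2}]ᵀ, so [a_7, a_6]ᵀ = Q⁶·[a_1, a_0]ᵀ.
Q⁶ = [[328, -240], [-120, 88]], giving [a_7, a_6]ᵀ = [[-480], [176]].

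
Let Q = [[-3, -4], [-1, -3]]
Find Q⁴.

Q² = [[13, 24], [6, 13]]
Q³ = [[-63, -124], [-31, -63]]
Q⁴ = [[313, 624], [156, 313]]

[[313, 624], [156, 313]]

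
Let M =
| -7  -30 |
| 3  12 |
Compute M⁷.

tr M = 5 and det M = 6, so the characteristic polynomial is λ² − (5)λ + (6) with roots 2 and 3.
Eigenvectors give P = [[-10, 3], [3, -1]] with P⁻¹ = [[-1, -3], [-3, -10]], and M = P·diag(2, 3)·P⁻¹.
Then M⁷ = P·diag(128, 2187)·P⁻¹ = [[-1280, 6561], [384, -2187]] · [[-1, -3], [-3, -10]] = [[-18403, -61770], [6177, 20718]].

[[-18403, -61770], [6177, 20718]]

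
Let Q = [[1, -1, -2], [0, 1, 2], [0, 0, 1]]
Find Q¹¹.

[[1, -11, -132], [0, 1, 22], [0, 0, 1]]

Q = I + N where N = [[0, -1, -2], [0, 0, 2], [0, 0, 0]] is strictly upper-triangular, so N³ = 0.
(I + N)¹¹ = I + 11·N + 55·N² = [[1, -11, -132], [0, 1, 22], [0, 0, 1]].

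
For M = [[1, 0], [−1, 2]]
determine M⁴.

[[1, 0], [−15, 16]]

tr M = 3 and det M = 2, so the characteristic polynomial is λ² − (3)λ + (2) with roots 1 and 2.
Eigenvectors give P = [[1, 0], [1, −1]] with P⁻¹ = [[1, 0], [1, −1]], and M = P·diag(1, 2)·P⁻¹.
Then M⁴ = P·diag(1, 16)·P⁻¹ = [[1, 0], [1, −16]] · [[1, 0], [1, −1]] = [[1, 0], [−15, 16]].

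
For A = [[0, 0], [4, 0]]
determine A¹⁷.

A is strictly triangular, hence nilpotent: A² = 0, so A¹⁷ = 0.

[[0, 0], [0, 0]]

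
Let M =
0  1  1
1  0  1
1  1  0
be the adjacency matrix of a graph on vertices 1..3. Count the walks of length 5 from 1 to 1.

The number of length-5 walks from vertex 1 to vertex 1 is entry (1,1) of M⁵, where M is the adjacency matrix.
M² = [[2, 1, 1], [1, 2, 1], [1, 1, 2]]
M³ = [[2, 3, 3], [3, 2, 3], [3, 3, 2]]
M⁴ = [[6, 5, 5], [5, 6, 5], [5, 5, 6]]
M⁵ = [[10, 11, 11], [11, 10, 11], [11, 11, 10]]

10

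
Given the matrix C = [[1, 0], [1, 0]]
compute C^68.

C² = C (a projection; rank 1, trace 1), so C^68 = C.

[[1, 0], [1, 0]]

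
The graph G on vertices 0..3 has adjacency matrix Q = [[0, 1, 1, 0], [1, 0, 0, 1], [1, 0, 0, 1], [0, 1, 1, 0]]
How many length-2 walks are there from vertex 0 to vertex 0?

The number of length-2 walks from vertex 0 to vertex 0 is entry (0,0) of Q², where Q is the adjacency matrix.
Q² = [[2, 0, 0, 2], [0, 2, 2, 0], [0, 2, 2, 0], [2, 0, 0, 2]]

2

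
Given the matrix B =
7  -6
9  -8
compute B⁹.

[[1027, -1026], [1539, -1538]]

tr B = -1 and det B = -2, so the characteristic polynomial is λ² − (-1)λ + (-2) with roots 1 and -2.
Eigenvectors give P = [[1, -2], [1, -3]] with P⁻¹ = [[3, -2], [1, -1]], and B = P·diag(1, -2)·P⁻¹.
Then B⁹ = P·diag(1, -512)·P⁻¹ = [[1, 1024], [1, 1536]] · [[3, -2], [1, -1]] = [[1027, -1026], [1539, -1538]].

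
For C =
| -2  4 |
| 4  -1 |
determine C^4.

C^2 = [[20, -12], [-12, 17]]
C^3 = [[-88, 92], [92, -65]]
C^4 = [[544, -444], [-444, 433]]

[[544, -444], [-444, 433]]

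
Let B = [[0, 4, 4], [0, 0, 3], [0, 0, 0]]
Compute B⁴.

B is strictly triangular, hence nilpotent: B³ = 0, so B⁴ = 0.

[[0, 0, 0], [0, 0, 0], [0, 0, 0]]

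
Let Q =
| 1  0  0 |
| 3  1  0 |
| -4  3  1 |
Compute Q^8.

[[1, 0, 0], [24, 1, 0], [220, 24, 1]]

Q = I + N where N = [[0, 0, 0], [3, 0, 0], [-4, 3, 0]] is strictly lower-triangular, so N^3 = 0.
(I + N)^8 = I + 8·N + 28·N^2 = [[1, 0, 0], [24, 1, 0], [220, 24, 1]].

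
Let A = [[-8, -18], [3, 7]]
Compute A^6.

tr A = -1 and det A = -2, so the characteristic polynomial is λ² − (-1)λ + (-2) with roots 1 and -2.
Eigenvectors give P = [[-2, -3], [1, 1]] with P⁻¹ = [[1, 3], [-1, -2]], and A = P·diag(1, -2)·P⁻¹.
Then A^6 = P·diag(1, 64)·P⁻¹ = [[-2, -192], [1, 64]] · [[1, 3], [-1, -2]] = [[190, 378], [-63, -125]].

[[190, 378], [-63, -125]]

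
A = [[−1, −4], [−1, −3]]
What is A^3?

A^2 = [[5, 16], [4, 13]]
A^3 = [[−21, −68], [−17, −55]]

[[−21, −68], [−17, −55]]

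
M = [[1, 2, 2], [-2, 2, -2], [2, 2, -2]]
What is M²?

[[1, 10, -6], [-10, -4, -4], [-6, 4, 4]]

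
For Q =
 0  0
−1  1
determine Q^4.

[[0, 0], [−1, 1]]

Q² = Q (a projection; rank 1, trace 1), so Q^4 = Q.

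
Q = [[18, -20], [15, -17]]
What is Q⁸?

[[25476, -25220], [18915, -18659]]

tr Q = 1 and det Q = -6, so the characteristic polynomial is λ² − (1)λ + (-6) with roots -2 and 3.
Eigenvectors give P = [[1, -4], [1, -3]] with P⁻¹ = [[-3, 4], [-1, 1]], and Q = P·diag(-2, 3)·P⁻¹.
Then Q⁸ = P·diag(256, 6561)·P⁻¹ = [[256, -26244], [256, -19683]] · [[-3, 4], [-1, 1]] = [[25476, -25220], [18915, -18659]].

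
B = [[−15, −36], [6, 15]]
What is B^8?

[[6561, 0], [0, 6561]]

tr B = 0 and det B = −9, so the characteristic polynomial is λ² − (0)λ + (−9) with roots −3 and 3.
Eigenvectors give P = [[3, −2], [−1, 1]] with P⁻¹ = [[1, 2], [1, 3]], and B = P·diag(−3, 3)·P⁻¹.
Then B^8 = P·diag(6561, 6561)·P⁻¹ = [[19683, −13122], [−6561, 6561]] · [[1, 2], [1, 3]] = [[6561, 0], [0, 6561]].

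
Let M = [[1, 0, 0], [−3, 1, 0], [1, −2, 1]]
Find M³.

M = I + N where N = [[0, 0, 0], [−3, 0, 0], [1, −2, 0]] is strictly lower-triangular, so N³ = 0.
(I + N)³ = I + 3·N + 3·N² = [[1, 0, 0], [−9, 1, 0], [21, −6, 1]].

[[1, 0, 0], [−9, 1, 0], [21, −6, 1]]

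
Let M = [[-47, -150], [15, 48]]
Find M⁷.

tr M = 1 and det M = -6, so the characteristic polynomial is λ² − (1)λ + (-6) with roots 3 and -2.
Eigenvectors give P = [[3, 10], [-1, -3]] with P⁻¹ = [[-3, -10], [1, 3]], and M = P·diag(3, -2)·P⁻¹.
Then M⁷ = P·diag(2187, -128)·P⁻¹ = [[6561, -1280], [-2187, 384]] · [[-3, -10], [1, 3]] = [[-20963, -69450], [6945, 23022]].

[[-20963, -69450], [6945, 23022]]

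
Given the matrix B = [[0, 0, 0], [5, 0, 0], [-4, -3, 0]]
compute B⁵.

[[0, 0, 0], [0, 0, 0], [0, 0, 0]]

B is strictly triangular, hence nilpotent: B³ = 0, so B⁵ = 0.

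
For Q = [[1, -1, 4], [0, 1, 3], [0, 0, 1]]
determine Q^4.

[[1, -4, -2], [0, 1, 12], [0, 0, 1]]

Q = I + N where N = [[0, -1, 4], [0, 0, 3], [0, 0, 0]] is strictly upper-triangular, so N^3 = 0.
(I + N)^4 = I + 4·N + 6·N^2 = [[1, -4, -2], [0, 1, 12], [0, 0, 1]].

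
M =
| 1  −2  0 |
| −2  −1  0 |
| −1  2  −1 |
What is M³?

M² = [[5, 0, 0], [0, 5, 0], [−4, −2, 1]]
M³ = [[5, −10, 0], [−10, −5, 0], [−1, 12, −1]]

[[5, −10, 0], [−10, −5, 0], [−1, 12, −1]]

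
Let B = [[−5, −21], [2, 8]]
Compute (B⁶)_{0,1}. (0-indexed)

tr B = 3 and det B = 2, so the characteristic polynomial is λ² − (3)λ + (2) with roots 1 and 2.
Eigenvectors give P = [[7, −3], [−2, 1]] with P⁻¹ = [[1, 3], [2, 7]], and B = P·diag(1, 2)·P⁻¹.
Then B⁶ = P·diag(1, 64)·P⁻¹ = [[7, −192], [−2, 64]] · [[1, 3], [2, 7]] = [[−377, −1323], [126, 442]].

−1323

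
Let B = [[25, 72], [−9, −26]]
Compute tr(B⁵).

−31

tr B = −1 and det B = −2, so the characteristic polynomial is λ² − (−1)λ + (−2) with roots 1 and −2.
Eigenvectors give P = [[−3, −8], [1, 3]] with P⁻¹ = [[−3, −8], [1, 3]], and B = P·diag(1, −2)·P⁻¹.
Then B⁵ = P·diag(1, −32)·P⁻¹ = [[−3, 256], [1, −96]] · [[−3, −8], [1, 3]] = [[265, 792], [−99, −296]].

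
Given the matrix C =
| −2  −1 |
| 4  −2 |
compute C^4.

[[−64, 0], [0, −64]]

C^2 = [[0, 4], [−16, 0]]
C^3 = [[16, −8], [32, 16]]
C^4 = [[−64, 0], [0, −64]]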